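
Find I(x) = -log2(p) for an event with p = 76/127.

Information content I(x) = -log₂(p(x))
I = -log₂(76/127) = -log₂(0.5984)
I = 0.7408 bits


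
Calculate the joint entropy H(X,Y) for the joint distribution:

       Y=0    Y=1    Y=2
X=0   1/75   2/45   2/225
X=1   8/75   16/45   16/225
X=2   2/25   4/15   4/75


H(X,Y) = -Σ p(x,y) log₂ p(x,y)
  p(0,0)=1/75: -0.0133 × log₂(0.0133) = 0.0831
  p(0,1)=2/45: -0.0444 × log₂(0.0444) = 0.1996
  p(0,2)=2/225: -0.0089 × log₂(0.0089) = 0.0606
  p(1,0)=8/75: -0.1067 × log₂(0.1067) = 0.3444
  p(1,1)=16/45: -0.3556 × log₂(0.3556) = 0.5304
  p(1,2)=16/225: -0.0711 × log₂(0.0711) = 0.2712
  p(2,0)=2/25: -0.0800 × log₂(0.0800) = 0.2915
  p(2,1)=4/15: -0.2667 × log₂(0.2667) = 0.5085
  p(2,2)=4/75: -0.0533 × log₂(0.0533) = 0.2255
H(X,Y) = 2.5149 bits


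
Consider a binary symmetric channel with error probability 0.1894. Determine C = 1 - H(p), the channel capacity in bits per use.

For BSC with error probability p:
C = 1 - H(p) where H(p) is binary entropy
H(0.1894) = -0.1894 × log₂(0.1894) - 0.8106 × log₂(0.8106)
H(p) = 0.7002
C = 1 - 0.7002 = 0.2998 bits/use


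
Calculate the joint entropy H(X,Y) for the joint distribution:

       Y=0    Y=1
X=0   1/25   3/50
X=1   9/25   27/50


H(X,Y) = -Σ p(x,y) log₂ p(x,y)
  p(0,0)=1/25: -0.0400 × log₂(0.0400) = 0.1858
  p(0,1)=3/50: -0.0600 × log₂(0.0600) = 0.2435
  p(1,0)=9/25: -0.3600 × log₂(0.3600) = 0.5306
  p(1,1)=27/50: -0.5400 × log₂(0.5400) = 0.4800
H(X,Y) = 1.4399 bits


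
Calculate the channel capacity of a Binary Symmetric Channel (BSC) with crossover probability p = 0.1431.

For BSC with error probability p:
C = 1 - H(p) where H(p) is binary entropy
H(0.1431) = -0.1431 × log₂(0.1431) - 0.8569 × log₂(0.8569)
H(p) = 0.5923
C = 1 - 0.5923 = 0.4077 bits/use


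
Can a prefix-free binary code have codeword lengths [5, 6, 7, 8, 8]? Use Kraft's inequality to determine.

Kraft inequality: Σ 2^(-l_i) ≤ 1 for prefix-free code
Calculating: 2^(-5) + 2^(-6) + 2^(-7) + 2^(-8) + 2^(-8)
= 0.03125 + 0.015625 + 0.0078125 + 0.00390625 + 0.00390625
= 0.0625
Since 0.0625 ≤ 1, prefix-free code exists


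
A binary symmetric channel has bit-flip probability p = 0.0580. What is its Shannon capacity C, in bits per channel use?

For BSC with error probability p:
C = 1 - H(p) where H(p) is binary entropy
H(0.0580) = -0.0580 × log₂(0.0580) - 0.9420 × log₂(0.9420)
H(p) = 0.3195
C = 1 - 0.3195 = 0.6805 bits/use


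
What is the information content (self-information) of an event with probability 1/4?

Information content I(x) = -log₂(p(x))
I = -log₂(1/4) = -log₂(0.2500)
I = 2.0000 bits


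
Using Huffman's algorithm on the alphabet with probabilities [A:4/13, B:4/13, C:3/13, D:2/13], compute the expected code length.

Huffman tree construction:
Combine smallest probabilities repeatedly
Resulting codes:
  A: 10 (length 2)
  B: 11 (length 2)
  C: 01 (length 2)
  D: 00 (length 2)
Average length = Σ p(s) × length(s) = 2.0000 bits


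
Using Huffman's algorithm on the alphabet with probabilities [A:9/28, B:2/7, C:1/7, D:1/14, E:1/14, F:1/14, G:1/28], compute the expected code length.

Huffman tree construction:
Combine smallest probabilities repeatedly
Resulting codes:
  A: 11 (length 2)
  B: 10 (length 2)
  C: 011 (length 3)
  D: 0101 (length 4)
  E: 000 (length 3)
  F: 001 (length 3)
  G: 0100 (length 4)
Average length = Σ p(s) × length(s) = 2.5000 bits


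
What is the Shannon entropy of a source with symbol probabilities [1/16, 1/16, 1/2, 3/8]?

H(X) = -Σ p(x) log₂ p(x)
  -1/16 × log₂(1/16) = 0.2500
  -1/16 × log₂(1/16) = 0.2500
  -1/2 × log₂(1/2) = 0.5000
  -3/8 × log₂(3/8) = 0.5306
H(X) = 1.5306 bits


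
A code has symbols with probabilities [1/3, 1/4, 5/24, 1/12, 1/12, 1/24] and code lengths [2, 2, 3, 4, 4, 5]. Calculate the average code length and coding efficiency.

Average length L = Σ p_i × l_i = 2.6667 bits
Entropy H = 2.2883 bits
Efficiency η = H/L × 100% = 85.81%


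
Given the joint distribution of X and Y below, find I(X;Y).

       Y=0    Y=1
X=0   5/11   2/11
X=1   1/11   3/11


H(X) = 0.9457, H(Y) = 0.9940, H(X,Y) = 1.7899
I(X;Y) = H(X) + H(Y) - H(X,Y) = 0.1498 bits


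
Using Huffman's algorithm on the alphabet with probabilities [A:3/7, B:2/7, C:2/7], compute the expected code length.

Huffman tree construction:
Combine smallest probabilities repeatedly
Resulting codes:
  A: 0 (length 1)
  B: 10 (length 2)
  C: 11 (length 2)
Average length = Σ p(s) × length(s) = 1.5714 bits


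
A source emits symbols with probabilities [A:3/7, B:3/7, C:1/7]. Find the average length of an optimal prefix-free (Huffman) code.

Huffman tree construction:
Combine smallest probabilities repeatedly
Resulting codes:
  A: 11 (length 2)
  B: 0 (length 1)
  C: 10 (length 2)
Average length = Σ p(s) × length(s) = 1.5714 bits


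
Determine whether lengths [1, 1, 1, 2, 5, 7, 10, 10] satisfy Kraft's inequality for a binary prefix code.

Kraft inequality: Σ 2^(-l_i) ≤ 1 for prefix-free code
Calculating: 2^(-1) + 2^(-1) + 2^(-1) + 2^(-2) + 2^(-5) + 2^(-7) + 2^(-10) + 2^(-10)
= 0.5 + 0.5 + 0.5 + 0.25 + 0.03125 + 0.0078125 + 0.0009765625 + 0.0009765625
= 1.7910
Since 1.7910 > 1, prefix-free code does not exist


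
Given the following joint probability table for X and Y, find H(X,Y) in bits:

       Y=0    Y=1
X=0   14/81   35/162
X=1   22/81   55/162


H(X,Y) = -Σ p(x,y) log₂ p(x,y)
  p(0,0)=14/81: -0.1728 × log₂(0.1728) = 0.4377
  p(0,1)=35/162: -0.2160 × log₂(0.2160) = 0.4776
  p(1,0)=22/81: -0.2716 × log₂(0.2716) = 0.5107
  p(1,1)=55/162: -0.3395 × log₂(0.3395) = 0.5291
H(X,Y) = 1.9552 bits


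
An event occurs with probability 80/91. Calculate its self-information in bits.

Information content I(x) = -log₂(p(x))
I = -log₂(80/91) = -log₂(0.8791)
I = 0.1859 bits


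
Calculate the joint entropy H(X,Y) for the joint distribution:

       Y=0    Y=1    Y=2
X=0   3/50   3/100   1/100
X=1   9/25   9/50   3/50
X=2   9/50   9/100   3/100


H(X,Y) = -Σ p(x,y) log₂ p(x,y)
  p(0,0)=3/50: -0.0600 × log₂(0.0600) = 0.2435
  p(0,1)=3/100: -0.0300 × log₂(0.0300) = 0.1518
  p(0,2)=1/100: -0.0100 × log₂(0.0100) = 0.0664
  p(1,0)=9/25: -0.3600 × log₂(0.3600) = 0.5306
  p(1,1)=9/50: -0.1800 × log₂(0.1800) = 0.4453
  p(1,2)=3/50: -0.0600 × log₂(0.0600) = 0.2435
  p(2,0)=9/50: -0.1800 × log₂(0.1800) = 0.4453
  p(2,1)=9/100: -0.0900 × log₂(0.0900) = 0.3127
  p(2,2)=3/100: -0.0300 × log₂(0.0300) = 0.1518
H(X,Y) = 2.5909 bits


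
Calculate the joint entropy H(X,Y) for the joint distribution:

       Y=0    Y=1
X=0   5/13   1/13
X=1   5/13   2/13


H(X,Y) = -Σ p(x,y) log₂ p(x,y)
  p(0,0)=5/13: -0.3846 × log₂(0.3846) = 0.5302
  p(0,1)=1/13: -0.0769 × log₂(0.0769) = 0.2846
  p(1,0)=5/13: -0.3846 × log₂(0.3846) = 0.5302
  p(1,1)=2/13: -0.1538 × log₂(0.1538) = 0.4155
H(X,Y) = 1.7605 bits


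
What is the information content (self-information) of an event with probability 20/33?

Information content I(x) = -log₂(p(x))
I = -log₂(20/33) = -log₂(0.6061)
I = 0.7225 bits


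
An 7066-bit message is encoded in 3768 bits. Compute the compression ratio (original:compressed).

Compression ratio = Original / Compressed
= 7066 / 3768 = 1.88:1


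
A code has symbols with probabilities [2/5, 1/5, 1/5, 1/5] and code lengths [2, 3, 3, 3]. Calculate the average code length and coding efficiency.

Average length L = Σ p_i × l_i = 2.6000 bits
Entropy H = 1.9219 bits
Efficiency η = H/L × 100% = 73.92%


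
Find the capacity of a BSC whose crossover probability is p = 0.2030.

For BSC with error probability p:
C = 1 - H(p) where H(p) is binary entropy
H(0.2030) = -0.2030 × log₂(0.2030) - 0.7970 × log₂(0.7970)
H(p) = 0.7279
C = 1 - 0.7279 = 0.2721 bits/use


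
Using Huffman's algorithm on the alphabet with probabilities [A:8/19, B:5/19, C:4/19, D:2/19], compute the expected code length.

Huffman tree construction:
Combine smallest probabilities repeatedly
Resulting codes:
  A: 0 (length 1)
  B: 10 (length 2)
  C: 111 (length 3)
  D: 110 (length 3)
Average length = Σ p(s) × length(s) = 1.8947 bits


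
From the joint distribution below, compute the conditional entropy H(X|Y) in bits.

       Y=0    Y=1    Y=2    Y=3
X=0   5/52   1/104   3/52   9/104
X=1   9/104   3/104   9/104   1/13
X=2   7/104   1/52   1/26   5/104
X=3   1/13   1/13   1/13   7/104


H(X|Y) = Σ_y p(y) H(X|Y=y)
  p(Y=0) = 17/52, H(X|Y=0) = 1.9875
  p(Y=1) = 7/52, H(X|Y=1) = 1.6106
  p(Y=2) = 27/104, H(X|Y=2) = 1.9386
  p(Y=3) = 29/104, H(X|Y=3) = 1.9687
H(X|Y) = 0.3269×1.9875 + 0.1346×1.6106 + 0.2596×1.9386 + 0.2788×1.9687 = 1.9188 bits


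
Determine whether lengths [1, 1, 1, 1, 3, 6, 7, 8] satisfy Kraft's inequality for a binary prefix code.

Kraft inequality: Σ 2^(-l_i) ≤ 1 for prefix-free code
Calculating: 2^(-1) + 2^(-1) + 2^(-1) + 2^(-1) + 2^(-3) + 2^(-6) + 2^(-7) + 2^(-8)
= 0.5 + 0.5 + 0.5 + 0.5 + 0.125 + 0.015625 + 0.0078125 + 0.00390625
= 2.1523
Since 2.1523 > 1, prefix-free code does not exist


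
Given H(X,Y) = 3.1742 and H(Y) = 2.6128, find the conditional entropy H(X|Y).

Chain rule: H(X,Y) = H(X|Y) + H(Y)
H(X|Y) = H(X,Y) - H(Y) = 3.1742 - 2.6128 = 0.5614 bits


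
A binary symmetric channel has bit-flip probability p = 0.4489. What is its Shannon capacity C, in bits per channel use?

For BSC with error probability p:
C = 1 - H(p) where H(p) is binary entropy
H(0.4489) = -0.4489 × log₂(0.4489) - 0.5511 × log₂(0.5511)
H(p) = 0.9925
C = 1 - 0.9925 = 0.0075 bits/use


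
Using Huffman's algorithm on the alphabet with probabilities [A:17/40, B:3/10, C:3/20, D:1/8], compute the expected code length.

Huffman tree construction:
Combine smallest probabilities repeatedly
Resulting codes:
  A: 0 (length 1)
  B: 11 (length 2)
  C: 101 (length 3)
  D: 100 (length 3)
Average length = Σ p(s) × length(s) = 1.8500 bits


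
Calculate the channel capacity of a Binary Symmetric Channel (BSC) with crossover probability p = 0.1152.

For BSC with error probability p:
C = 1 - H(p) where H(p) is binary entropy
H(0.1152) = -0.1152 × log₂(0.1152) - 0.8848 × log₂(0.8848)
H(p) = 0.5154
C = 1 - 0.5154 = 0.4846 bits/use


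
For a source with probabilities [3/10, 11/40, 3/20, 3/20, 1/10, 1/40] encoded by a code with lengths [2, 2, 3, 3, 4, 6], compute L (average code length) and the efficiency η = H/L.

Average length L = Σ p_i × l_i = 2.6000 bits
Entropy H = 2.3196 bits
Efficiency η = H/L × 100% = 89.22%


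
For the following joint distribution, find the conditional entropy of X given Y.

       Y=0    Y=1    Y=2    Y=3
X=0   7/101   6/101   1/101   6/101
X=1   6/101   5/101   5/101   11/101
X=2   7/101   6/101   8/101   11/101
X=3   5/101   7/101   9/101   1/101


H(X|Y) = Σ_y p(y) H(X|Y=y)
  p(Y=0) = 25/101, H(X|Y=0) = 1.9870
  p(Y=1) = 24/101, H(X|Y=1) = 1.9899
  p(Y=2) = 23/101, H(X|Y=2) = 1.7349
  p(Y=3) = 29/101, H(X|Y=3) = 1.6988
H(X|Y) = 0.2475×1.9870 + 0.2376×1.9899 + 0.2277×1.7349 + 0.2871×1.6988 = 1.8475 bits


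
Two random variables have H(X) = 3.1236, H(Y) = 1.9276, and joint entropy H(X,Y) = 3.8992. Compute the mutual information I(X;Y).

I(X;Y) = H(X) + H(Y) - H(X,Y)
I(X;Y) = 3.1236 + 1.9276 - 3.8992 = 1.152 bits


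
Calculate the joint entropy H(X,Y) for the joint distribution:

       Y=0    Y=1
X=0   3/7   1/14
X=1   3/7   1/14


H(X,Y) = -Σ p(x,y) log₂ p(x,y)
  p(0,0)=3/7: -0.4286 × log₂(0.4286) = 0.5239
  p(0,1)=1/14: -0.0714 × log₂(0.0714) = 0.2720
  p(1,0)=3/7: -0.4286 × log₂(0.4286) = 0.5239
  p(1,1)=1/14: -0.0714 × log₂(0.0714) = 0.2720
H(X,Y) = 1.5917 bits


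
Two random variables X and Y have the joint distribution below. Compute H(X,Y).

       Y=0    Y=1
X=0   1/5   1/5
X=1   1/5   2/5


H(X,Y) = -Σ p(x,y) log₂ p(x,y)
  p(0,0)=1/5: -0.2000 × log₂(0.2000) = 0.4644
  p(0,1)=1/5: -0.2000 × log₂(0.2000) = 0.4644
  p(1,0)=1/5: -0.2000 × log₂(0.2000) = 0.4644
  p(1,1)=2/5: -0.4000 × log₂(0.4000) = 0.5288
H(X,Y) = 1.9219 bits


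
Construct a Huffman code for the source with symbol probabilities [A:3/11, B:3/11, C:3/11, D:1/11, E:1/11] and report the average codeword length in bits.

Huffman tree construction:
Combine smallest probabilities repeatedly
Resulting codes:
  A: 01 (length 2)
  B: 10 (length 2)
  C: 11 (length 2)
  D: 000 (length 3)
  E: 001 (length 3)
Average length = Σ p(s) × length(s) = 2.1818 bits


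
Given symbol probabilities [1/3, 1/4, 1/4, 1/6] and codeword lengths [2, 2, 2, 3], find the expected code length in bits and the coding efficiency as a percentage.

Average length L = Σ p_i × l_i = 2.1667 bits
Entropy H = 1.9591 bits
Efficiency η = H/L × 100% = 90.42%


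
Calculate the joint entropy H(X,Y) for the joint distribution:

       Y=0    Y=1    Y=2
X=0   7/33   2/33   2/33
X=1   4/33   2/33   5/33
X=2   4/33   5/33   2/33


H(X,Y) = -Σ p(x,y) log₂ p(x,y)
  p(0,0)=7/33: -0.2121 × log₂(0.2121) = 0.4745
  p(0,1)=2/33: -0.0606 × log₂(0.0606) = 0.2451
  p(0,2)=2/33: -0.0606 × log₂(0.0606) = 0.2451
  p(1,0)=4/33: -0.1212 × log₂(0.1212) = 0.3690
  p(1,1)=2/33: -0.0606 × log₂(0.0606) = 0.2451
  p(1,2)=5/33: -0.1515 × log₂(0.1515) = 0.4125
  p(2,0)=4/33: -0.1212 × log₂(0.1212) = 0.3690
  p(2,1)=5/33: -0.1515 × log₂(0.1515) = 0.4125
  p(2,2)=2/33: -0.0606 × log₂(0.0606) = 0.2451
H(X,Y) = 3.0180 bits


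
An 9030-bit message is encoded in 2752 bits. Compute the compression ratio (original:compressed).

Compression ratio = Original / Compressed
= 9030 / 2752 = 3.28:1


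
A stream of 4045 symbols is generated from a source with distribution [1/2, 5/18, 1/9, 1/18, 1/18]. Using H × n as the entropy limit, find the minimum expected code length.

Entropy H = 1.8289 bits/symbol
Minimum bits = H × n = 1.8289 × 4045
= 7397.78 bits


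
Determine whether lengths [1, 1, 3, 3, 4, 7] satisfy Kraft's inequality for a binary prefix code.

Kraft inequality: Σ 2^(-l_i) ≤ 1 for prefix-free code
Calculating: 2^(-1) + 2^(-1) + 2^(-3) + 2^(-3) + 2^(-4) + 2^(-7)
= 0.5 + 0.5 + 0.125 + 0.125 + 0.0625 + 0.0078125
= 1.3203
Since 1.3203 > 1, prefix-free code does not exist


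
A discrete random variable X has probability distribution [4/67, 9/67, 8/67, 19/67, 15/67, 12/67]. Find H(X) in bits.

H(X) = -Σ p(x) log₂ p(x)
  -4/67 × log₂(4/67) = 0.2428
  -9/67 × log₂(9/67) = 0.3890
  -8/67 × log₂(8/67) = 0.3661
  -19/67 × log₂(19/67) = 0.5156
  -15/67 × log₂(15/67) = 0.4834
  -12/67 × log₂(12/67) = 0.4444
H(X) = 2.4413 bits


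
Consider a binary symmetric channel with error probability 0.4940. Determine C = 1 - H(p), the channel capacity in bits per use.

For BSC with error probability p:
C = 1 - H(p) where H(p) is binary entropy
H(0.4940) = -0.4940 × log₂(0.4940) - 0.5060 × log₂(0.5060)
H(p) = 0.9999
C = 1 - 0.9999 = 0.0001 bits/use


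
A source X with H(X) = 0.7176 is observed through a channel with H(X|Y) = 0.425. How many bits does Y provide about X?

I(X;Y) = H(X) - H(X|Y)
I(X;Y) = 0.7176 - 0.425 = 0.2926 bits


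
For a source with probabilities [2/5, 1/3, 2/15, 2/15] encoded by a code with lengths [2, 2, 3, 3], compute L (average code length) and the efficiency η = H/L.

Average length L = Σ p_i × l_i = 2.2667 bits
Entropy H = 1.8323 bits
Efficiency η = H/L × 100% = 80.84%


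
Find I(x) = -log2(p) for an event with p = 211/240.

Information content I(x) = -log₂(p(x))
I = -log₂(211/240) = -log₂(0.8792)
I = 0.1858 bits


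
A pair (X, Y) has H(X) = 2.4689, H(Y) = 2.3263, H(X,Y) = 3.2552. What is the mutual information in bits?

I(X;Y) = H(X) + H(Y) - H(X,Y)
I(X;Y) = 2.4689 + 2.3263 - 3.2552 = 1.54 bits


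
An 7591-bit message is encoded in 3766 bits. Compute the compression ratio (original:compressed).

Compression ratio = Original / Compressed
= 7591 / 3766 = 2.02:1


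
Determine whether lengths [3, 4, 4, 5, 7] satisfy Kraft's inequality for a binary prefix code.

Kraft inequality: Σ 2^(-l_i) ≤ 1 for prefix-free code
Calculating: 2^(-3) + 2^(-4) + 2^(-4) + 2^(-5) + 2^(-7)
= 0.125 + 0.0625 + 0.0625 + 0.03125 + 0.0078125
= 0.2891
Since 0.2891 ≤ 1, prefix-free code exists


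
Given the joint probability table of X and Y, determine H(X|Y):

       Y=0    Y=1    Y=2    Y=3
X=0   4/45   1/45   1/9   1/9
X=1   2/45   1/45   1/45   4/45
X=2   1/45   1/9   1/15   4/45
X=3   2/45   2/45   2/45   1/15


H(X|Y) = Σ_y p(y) H(X|Y=y)
  p(Y=0) = 1/5, H(X|Y=0) = 1.8366
  p(Y=1) = 1/5, H(X|Y=1) = 1.6577
  p(Y=2) = 11/45, H(X|Y=2) = 1.7899
  p(Y=3) = 16/45, H(X|Y=3) = 1.9772
H(X|Y) = 0.2000×1.8366 + 0.2000×1.6577 + 0.2444×1.7899 + 0.3556×1.9772 = 1.8394 bits


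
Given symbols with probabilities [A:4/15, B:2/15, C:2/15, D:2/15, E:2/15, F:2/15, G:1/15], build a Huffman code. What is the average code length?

Huffman tree construction:
Combine smallest probabilities repeatedly
Resulting codes:
  A: 01 (length 2)
  B: 001 (length 3)
  C: 100 (length 3)
  D: 101 (length 3)
  E: 110 (length 3)
  F: 111 (length 3)
  G: 000 (length 3)
Average length = Σ p(s) × length(s) = 2.7333 bits


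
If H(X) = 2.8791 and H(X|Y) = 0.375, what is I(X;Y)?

I(X;Y) = H(X) - H(X|Y)
I(X;Y) = 2.8791 - 0.375 = 2.5041 bits


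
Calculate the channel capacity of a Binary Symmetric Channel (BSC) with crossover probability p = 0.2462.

For BSC with error probability p:
C = 1 - H(p) where H(p) is binary entropy
H(0.2462) = -0.2462 × log₂(0.2462) - 0.7538 × log₂(0.7538)
H(p) = 0.8052
C = 1 - 0.8052 = 0.1948 bits/use


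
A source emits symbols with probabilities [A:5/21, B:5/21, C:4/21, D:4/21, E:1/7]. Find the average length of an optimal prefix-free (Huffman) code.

Huffman tree construction:
Combine smallest probabilities repeatedly
Resulting codes:
  A: 01 (length 2)
  B: 10 (length 2)
  C: 111 (length 3)
  D: 00 (length 2)
  E: 110 (length 3)
Average length = Σ p(s) × length(s) = 2.3333 bits


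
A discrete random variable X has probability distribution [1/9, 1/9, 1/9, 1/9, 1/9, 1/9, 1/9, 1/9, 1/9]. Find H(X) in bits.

H(X) = -Σ p(x) log₂ p(x)
  -1/9 × log₂(1/9) = 0.3522
  -1/9 × log₂(1/9) = 0.3522
  -1/9 × log₂(1/9) = 0.3522
  -1/9 × log₂(1/9) = 0.3522
  -1/9 × log₂(1/9) = 0.3522
  -1/9 × log₂(1/9) = 0.3522
  -1/9 × log₂(1/9) = 0.3522
  -1/9 × log₂(1/9) = 0.3522
  -1/9 × log₂(1/9) = 0.3522
H(X) = 3.1699 bits


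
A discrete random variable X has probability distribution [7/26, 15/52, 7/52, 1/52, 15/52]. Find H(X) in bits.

H(X) = -Σ p(x) log₂ p(x)
  -7/26 × log₂(7/26) = 0.5097
  -15/52 × log₂(15/52) = 0.5174
  -7/52 × log₂(7/52) = 0.3895
  -1/52 × log₂(1/52) = 0.1096
  -15/52 × log₂(15/52) = 0.5174
H(X) = 2.0435 bits


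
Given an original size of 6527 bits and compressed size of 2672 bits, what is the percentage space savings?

Space savings = (1 - Compressed/Original) × 100%
= (1 - 2672/6527) × 100%
= 59.06%


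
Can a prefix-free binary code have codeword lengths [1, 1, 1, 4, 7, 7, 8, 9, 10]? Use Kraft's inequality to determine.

Kraft inequality: Σ 2^(-l_i) ≤ 1 for prefix-free code
Calculating: 2^(-1) + 2^(-1) + 2^(-1) + 2^(-4) + 2^(-7) + 2^(-7) + 2^(-8) + 2^(-9) + 2^(-10)
= 0.5 + 0.5 + 0.5 + 0.0625 + 0.0078125 + 0.0078125 + 0.00390625 + 0.001953125 + 0.0009765625
= 1.5850
Since 1.5850 > 1, prefix-free code does not exist


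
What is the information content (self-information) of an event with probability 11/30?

Information content I(x) = -log₂(p(x))
I = -log₂(11/30) = -log₂(0.3667)
I = 1.4475 bits


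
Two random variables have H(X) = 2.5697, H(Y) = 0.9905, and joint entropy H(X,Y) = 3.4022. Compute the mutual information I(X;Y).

I(X;Y) = H(X) + H(Y) - H(X,Y)
I(X;Y) = 2.5697 + 0.9905 - 3.4022 = 0.158 bits


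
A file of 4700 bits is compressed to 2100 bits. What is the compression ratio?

Compression ratio = Original / Compressed
= 4700 / 2100 = 2.24:1


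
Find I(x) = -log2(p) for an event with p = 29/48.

Information content I(x) = -log₂(p(x))
I = -log₂(29/48) = -log₂(0.6042)
I = 0.7270 bits


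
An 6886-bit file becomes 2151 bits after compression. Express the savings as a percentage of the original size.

Space savings = (1 - Compressed/Original) × 100%
= (1 - 2151/6886) × 100%
= 68.76%


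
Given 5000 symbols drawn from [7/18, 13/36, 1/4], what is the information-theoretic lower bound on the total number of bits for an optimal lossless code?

Entropy H = 1.5605 bits/symbol
Minimum bits = H × n = 1.5605 × 5000
= 7802.68 bits


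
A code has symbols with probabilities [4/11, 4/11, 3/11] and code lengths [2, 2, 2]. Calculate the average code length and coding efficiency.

Average length L = Σ p_i × l_i = 2.0000 bits
Entropy H = 1.5726 bits
Efficiency η = H/L × 100% = 78.63%


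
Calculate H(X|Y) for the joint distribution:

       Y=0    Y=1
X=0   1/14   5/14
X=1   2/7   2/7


H(X|Y) = Σ_y p(y) H(X|Y=y)
  p(Y=0) = 5/14, H(X|Y=0) = 0.7219
  p(Y=1) = 9/14, H(X|Y=1) = 0.9911
H(X|Y) = 0.3571×0.7219 + 0.6429×0.9911 = 0.8950 bits


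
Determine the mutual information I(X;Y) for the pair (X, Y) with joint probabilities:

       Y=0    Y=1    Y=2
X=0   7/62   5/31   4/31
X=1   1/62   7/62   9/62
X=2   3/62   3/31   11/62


H(X) = 1.5667, H(Y) = 1.4913, H(X,Y) = 2.9966
I(X;Y) = H(X) + H(Y) - H(X,Y) = 0.0614 bits


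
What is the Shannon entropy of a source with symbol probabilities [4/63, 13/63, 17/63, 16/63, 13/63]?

H(X) = -Σ p(x) log₂ p(x)
  -4/63 × log₂(4/63) = 0.2525
  -13/63 × log₂(13/63) = 0.4698
  -17/63 × log₂(17/63) = 0.5100
  -16/63 × log₂(16/63) = 0.5022
  -13/63 × log₂(13/63) = 0.4698
H(X) = 2.2043 bits


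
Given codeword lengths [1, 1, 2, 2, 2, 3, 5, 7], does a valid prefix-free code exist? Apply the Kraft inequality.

Kraft inequality: Σ 2^(-l_i) ≤ 1 for prefix-free code
Calculating: 2^(-1) + 2^(-1) + 2^(-2) + 2^(-2) + 2^(-2) + 2^(-3) + 2^(-5) + 2^(-7)
= 0.5 + 0.5 + 0.25 + 0.25 + 0.25 + 0.125 + 0.03125 + 0.0078125
= 1.9141
Since 1.9141 > 1, prefix-free code does not exist


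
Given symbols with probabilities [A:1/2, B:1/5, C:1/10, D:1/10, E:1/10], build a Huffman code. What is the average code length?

Huffman tree construction:
Combine smallest probabilities repeatedly
Resulting codes:
  A: 0 (length 1)
  B: 111 (length 3)
  C: 100 (length 3)
  D: 101 (length 3)
  E: 110 (length 3)
Average length = Σ p(s) × length(s) = 2.0000 bits


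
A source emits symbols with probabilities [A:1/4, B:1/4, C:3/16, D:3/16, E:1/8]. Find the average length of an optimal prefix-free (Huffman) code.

Huffman tree construction:
Combine smallest probabilities repeatedly
Resulting codes:
  A: 01 (length 2)
  B: 10 (length 2)
  C: 111 (length 3)
  D: 00 (length 2)
  E: 110 (length 3)
Average length = Σ p(s) × length(s) = 2.3125 bits


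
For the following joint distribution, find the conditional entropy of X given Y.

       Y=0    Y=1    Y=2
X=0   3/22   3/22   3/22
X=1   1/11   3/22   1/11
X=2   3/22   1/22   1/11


H(X|Y) = Σ_y p(y) H(X|Y=y)
  p(Y=0) = 4/11, H(X|Y=0) = 1.5613
  p(Y=1) = 7/22, H(X|Y=1) = 1.4488
  p(Y=2) = 7/22, H(X|Y=2) = 1.5567
H(X|Y) = 0.3636×1.5613 + 0.3182×1.4488 + 0.3182×1.5567 = 1.5240 bits


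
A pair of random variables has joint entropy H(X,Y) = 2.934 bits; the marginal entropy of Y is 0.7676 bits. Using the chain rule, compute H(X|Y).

Chain rule: H(X,Y) = H(X|Y) + H(Y)
H(X|Y) = H(X,Y) - H(Y) = 2.934 - 0.7676 = 2.1664 bits


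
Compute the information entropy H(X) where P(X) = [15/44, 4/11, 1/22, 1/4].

H(X) = -Σ p(x) log₂ p(x)
  -15/44 × log₂(15/44) = 0.5293
  -4/11 × log₂(4/11) = 0.5307
  -1/22 × log₂(1/22) = 0.2027
  -1/4 × log₂(1/4) = 0.5000
H(X) = 1.7627 bits


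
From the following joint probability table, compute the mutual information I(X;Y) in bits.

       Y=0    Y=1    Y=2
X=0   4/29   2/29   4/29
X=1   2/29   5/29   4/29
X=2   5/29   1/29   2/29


H(X) = 1.5727, H(Y) = 1.5727, H(X,Y) = 3.0228
I(X;Y) = H(X) + H(Y) - H(X,Y) = 0.1226 bits


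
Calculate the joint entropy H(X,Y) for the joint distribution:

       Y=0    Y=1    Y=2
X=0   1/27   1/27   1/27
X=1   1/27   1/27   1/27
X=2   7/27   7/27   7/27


H(X,Y) = -Σ p(x,y) log₂ p(x,y)
  p(0,0)=1/27: -0.0370 × log₂(0.0370) = 0.1761
  p(0,1)=1/27: -0.0370 × log₂(0.0370) = 0.1761
  p(0,2)=1/27: -0.0370 × log₂(0.0370) = 0.1761
  p(1,0)=1/27: -0.0370 × log₂(0.0370) = 0.1761
  p(1,1)=1/27: -0.0370 × log₂(0.0370) = 0.1761
  p(1,2)=1/27: -0.0370 × log₂(0.0370) = 0.1761
  p(2,0)=7/27: -0.2593 × log₂(0.2593) = 0.5049
  p(2,1)=7/27: -0.2593 × log₂(0.2593) = 0.5049
  p(2,2)=7/27: -0.2593 × log₂(0.2593) = 0.5049
H(X,Y) = 2.5714 bits


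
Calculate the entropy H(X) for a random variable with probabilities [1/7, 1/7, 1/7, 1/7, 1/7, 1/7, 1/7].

H(X) = -Σ p(x) log₂ p(x)
  -1/7 × log₂(1/7) = 0.4011
  -1/7 × log₂(1/7) = 0.4011
  -1/7 × log₂(1/7) = 0.4011
  -1/7 × log₂(1/7) = 0.4011
  -1/7 × log₂(1/7) = 0.4011
  -1/7 × log₂(1/7) = 0.4011
  -1/7 × log₂(1/7) = 0.4011
H(X) = 2.8074 bits


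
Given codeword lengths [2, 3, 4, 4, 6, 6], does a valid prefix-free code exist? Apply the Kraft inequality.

Kraft inequality: Σ 2^(-l_i) ≤ 1 for prefix-free code
Calculating: 2^(-2) + 2^(-3) + 2^(-4) + 2^(-4) + 2^(-6) + 2^(-6)
= 0.25 + 0.125 + 0.0625 + 0.0625 + 0.015625 + 0.015625
= 0.5312
Since 0.5312 ≤ 1, prefix-free code exists


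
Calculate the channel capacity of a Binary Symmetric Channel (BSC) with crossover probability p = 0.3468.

For BSC with error probability p:
C = 1 - H(p) where H(p) is binary entropy
H(0.3468) = -0.3468 × log₂(0.3468) - 0.6532 × log₂(0.6532)
H(p) = 0.9312
C = 1 - 0.9312 = 0.0688 bits/use


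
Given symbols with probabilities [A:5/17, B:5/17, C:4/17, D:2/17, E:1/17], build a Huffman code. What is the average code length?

Huffman tree construction:
Combine smallest probabilities repeatedly
Resulting codes:
  A: 10 (length 2)
  B: 11 (length 2)
  C: 01 (length 2)
  D: 001 (length 3)
  E: 000 (length 3)
Average length = Σ p(s) × length(s) = 2.1765 bits


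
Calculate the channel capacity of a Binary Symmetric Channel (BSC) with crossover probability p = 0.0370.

For BSC with error probability p:
C = 1 - H(p) where H(p) is binary entropy
H(0.0370) = -0.0370 × log₂(0.0370) - 0.9630 × log₂(0.9630)
H(p) = 0.2284
C = 1 - 0.2284 = 0.7716 bits/use


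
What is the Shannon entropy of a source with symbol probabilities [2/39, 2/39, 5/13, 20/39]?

H(X) = -Σ p(x) log₂ p(x)
  -2/39 × log₂(2/39) = 0.2198
  -2/39 × log₂(2/39) = 0.2198
  -5/13 × log₂(5/13) = 0.5302
  -20/39 × log₂(20/39) = 0.4941
H(X) = 1.4638 bits


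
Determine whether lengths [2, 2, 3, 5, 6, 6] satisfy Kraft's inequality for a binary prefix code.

Kraft inequality: Σ 2^(-l_i) ≤ 1 for prefix-free code
Calculating: 2^(-2) + 2^(-2) + 2^(-3) + 2^(-5) + 2^(-6) + 2^(-6)
= 0.25 + 0.25 + 0.125 + 0.03125 + 0.015625 + 0.015625
= 0.6875
Since 0.6875 ≤ 1, prefix-free code exists


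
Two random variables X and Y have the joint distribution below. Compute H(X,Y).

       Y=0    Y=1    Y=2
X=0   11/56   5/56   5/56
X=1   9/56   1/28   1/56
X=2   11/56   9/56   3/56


H(X,Y) = -Σ p(x,y) log₂ p(x,y)
  p(0,0)=11/56: -0.1964 × log₂(0.1964) = 0.4612
  p(0,1)=5/56: -0.0893 × log₂(0.0893) = 0.3112
  p(0,2)=5/56: -0.0893 × log₂(0.0893) = 0.3112
  p(1,0)=9/56: -0.1607 × log₂(0.1607) = 0.4239
  p(1,1)=1/28: -0.0357 × log₂(0.0357) = 0.1717
  p(1,2)=1/56: -0.0179 × log₂(0.0179) = 0.1037
  p(2,0)=11/56: -0.1964 × log₂(0.1964) = 0.4612
  p(2,1)=9/56: -0.1607 × log₂(0.1607) = 0.4239
  p(2,2)=3/56: -0.0536 × log₂(0.0536) = 0.2262
H(X,Y) = 2.8941 bits


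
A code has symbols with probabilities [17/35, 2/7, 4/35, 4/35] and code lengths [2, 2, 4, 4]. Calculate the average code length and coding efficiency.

Average length L = Σ p_i × l_i = 2.4571 bits
Entropy H = 1.7377 bits
Efficiency η = H/L × 100% = 70.72%


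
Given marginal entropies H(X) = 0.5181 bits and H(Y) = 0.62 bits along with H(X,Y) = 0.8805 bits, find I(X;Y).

I(X;Y) = H(X) + H(Y) - H(X,Y)
I(X;Y) = 0.5181 + 0.62 - 0.8805 = 0.2576 bits


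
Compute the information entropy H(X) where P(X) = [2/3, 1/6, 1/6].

H(X) = -Σ p(x) log₂ p(x)
  -2/3 × log₂(2/3) = 0.3900
  -1/6 × log₂(1/6) = 0.4308
  -1/6 × log₂(1/6) = 0.4308
H(X) = 1.2516 bits


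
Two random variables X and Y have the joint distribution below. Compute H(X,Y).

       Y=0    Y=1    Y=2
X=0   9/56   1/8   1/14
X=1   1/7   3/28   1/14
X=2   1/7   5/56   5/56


H(X,Y) = -Σ p(x,y) log₂ p(x,y)
  p(0,0)=9/56: -0.1607 × log₂(0.1607) = 0.4239
  p(0,1)=1/8: -0.1250 × log₂(0.1250) = 0.3750
  p(0,2)=1/14: -0.0714 × log₂(0.0714) = 0.2720
  p(1,0)=1/7: -0.1429 × log₂(0.1429) = 0.4011
  p(1,1)=3/28: -0.1071 × log₂(0.1071) = 0.3453
  p(1,2)=1/14: -0.0714 × log₂(0.0714) = 0.2720
  p(2,0)=1/7: -0.1429 × log₂(0.1429) = 0.4011
  p(2,1)=5/56: -0.0893 × log₂(0.0893) = 0.3112
  p(2,2)=5/56: -0.0893 × log₂(0.0893) = 0.3112
H(X,Y) = 3.1125 bits


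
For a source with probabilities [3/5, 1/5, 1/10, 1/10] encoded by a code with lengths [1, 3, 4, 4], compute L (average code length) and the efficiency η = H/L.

Average length L = Σ p_i × l_i = 2.0000 bits
Entropy H = 1.5710 bits
Efficiency η = H/L × 100% = 78.55%


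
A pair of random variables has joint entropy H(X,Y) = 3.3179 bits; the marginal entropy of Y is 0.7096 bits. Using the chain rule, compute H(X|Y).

Chain rule: H(X,Y) = H(X|Y) + H(Y)
H(X|Y) = H(X,Y) - H(Y) = 3.3179 - 0.7096 = 2.6083 bits


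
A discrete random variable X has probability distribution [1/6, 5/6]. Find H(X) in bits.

H(X) = -Σ p(x) log₂ p(x)
  -1/6 × log₂(1/6) = 0.4308
  -5/6 × log₂(5/6) = 0.2192
H(X) = 0.6500 bits


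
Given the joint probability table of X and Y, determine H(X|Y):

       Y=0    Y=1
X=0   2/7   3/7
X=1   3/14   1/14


H(X|Y) = Σ_y p(y) H(X|Y=y)
  p(Y=0) = 1/2, H(X|Y=0) = 0.9852
  p(Y=1) = 1/2, H(X|Y=1) = 0.5917
H(X|Y) = 0.5000×0.9852 + 0.5000×0.5917 = 0.7885 bits


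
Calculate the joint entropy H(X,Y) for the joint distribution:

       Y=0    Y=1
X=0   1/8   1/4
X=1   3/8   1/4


H(X,Y) = -Σ p(x,y) log₂ p(x,y)
  p(0,0)=1/8: -0.1250 × log₂(0.1250) = 0.3750
  p(0,1)=1/4: -0.2500 × log₂(0.2500) = 0.5000
  p(1,0)=3/8: -0.3750 × log₂(0.3750) = 0.5306
  p(1,1)=1/4: -0.2500 × log₂(0.2500) = 0.5000
H(X,Y) = 1.9056 bits


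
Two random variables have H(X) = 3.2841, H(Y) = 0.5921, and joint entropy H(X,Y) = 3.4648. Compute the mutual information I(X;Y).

I(X;Y) = H(X) + H(Y) - H(X,Y)
I(X;Y) = 3.2841 + 0.5921 - 3.4648 = 0.4114 bits


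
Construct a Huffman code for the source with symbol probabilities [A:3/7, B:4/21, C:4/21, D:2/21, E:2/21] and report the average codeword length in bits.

Huffman tree construction:
Combine smallest probabilities repeatedly
Resulting codes:
  A: 0 (length 1)
  B: 110 (length 3)
  C: 111 (length 3)
  D: 100 (length 3)
  E: 101 (length 3)
Average length = Σ p(s) × length(s) = 2.1429 bits


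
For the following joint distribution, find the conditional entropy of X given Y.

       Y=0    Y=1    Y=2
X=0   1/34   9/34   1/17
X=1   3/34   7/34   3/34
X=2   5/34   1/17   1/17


H(X|Y) = Σ_y p(y) H(X|Y=y)
  p(Y=0) = 9/34, H(X|Y=0) = 1.3516
  p(Y=1) = 9/17, H(X|Y=1) = 1.3821
  p(Y=2) = 7/34, H(X|Y=2) = 1.5567
H(X|Y) = 0.2647×1.3516 + 0.5294×1.3821 + 0.2059×1.5567 = 1.4100 bits


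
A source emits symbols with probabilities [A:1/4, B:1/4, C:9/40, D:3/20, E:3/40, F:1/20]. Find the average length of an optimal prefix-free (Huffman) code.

Huffman tree construction:
Combine smallest probabilities repeatedly
Resulting codes:
  A: 01 (length 2)
  B: 10 (length 2)
  C: 00 (length 2)
  D: 111 (length 3)
  E: 1101 (length 4)
  F: 1100 (length 4)
Average length = Σ p(s) × length(s) = 2.4000 bits


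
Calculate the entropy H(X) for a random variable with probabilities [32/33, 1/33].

H(X) = -Σ p(x) log₂ p(x)
  -32/33 × log₂(32/33) = 0.0430
  -1/33 × log₂(1/33) = 0.1529
H(X) = 0.1959 bits


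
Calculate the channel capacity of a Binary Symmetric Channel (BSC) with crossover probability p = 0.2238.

For BSC with error probability p:
C = 1 - H(p) where H(p) is binary entropy
H(0.2238) = -0.2238 × log₂(0.2238) - 0.7762 × log₂(0.7762)
H(p) = 0.7670
C = 1 - 0.7670 = 0.2330 bits/use


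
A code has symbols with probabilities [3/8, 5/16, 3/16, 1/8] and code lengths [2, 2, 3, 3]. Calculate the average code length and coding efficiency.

Average length L = Σ p_i × l_i = 2.3125 bits
Entropy H = 1.8829 bits
Efficiency η = H/L × 100% = 81.42%


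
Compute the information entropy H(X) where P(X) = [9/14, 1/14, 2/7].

H(X) = -Σ p(x) log₂ p(x)
  -9/14 × log₂(9/14) = 0.4098
  -1/14 × log₂(1/14) = 0.2720
  -2/7 × log₂(2/7) = 0.5164
H(X) = 1.1981 bits


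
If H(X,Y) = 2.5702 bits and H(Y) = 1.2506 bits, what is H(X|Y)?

Chain rule: H(X,Y) = H(X|Y) + H(Y)
H(X|Y) = H(X,Y) - H(Y) = 2.5702 - 1.2506 = 1.3196 bits


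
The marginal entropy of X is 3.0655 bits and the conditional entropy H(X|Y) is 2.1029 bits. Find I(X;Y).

I(X;Y) = H(X) - H(X|Y)
I(X;Y) = 3.0655 - 2.1029 = 0.9626 bits


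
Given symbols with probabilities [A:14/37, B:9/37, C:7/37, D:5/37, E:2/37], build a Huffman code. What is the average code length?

Huffman tree construction:
Combine smallest probabilities repeatedly
Resulting codes:
  A: 11 (length 2)
  B: 10 (length 2)
  C: 00 (length 2)
  D: 011 (length 3)
  E: 010 (length 3)
Average length = Σ p(s) × length(s) = 2.1892 bits


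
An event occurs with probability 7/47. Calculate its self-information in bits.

Information content I(x) = -log₂(p(x))
I = -log₂(7/47) = -log₂(0.1489)
I = 2.7472 bits


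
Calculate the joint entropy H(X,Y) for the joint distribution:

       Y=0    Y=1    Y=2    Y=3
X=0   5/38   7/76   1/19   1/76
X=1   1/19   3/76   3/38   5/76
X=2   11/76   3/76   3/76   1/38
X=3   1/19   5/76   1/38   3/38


H(X,Y) = -Σ p(x,y) log₂ p(x,y)
  p(0,0)=5/38: -0.1316 × log₂(0.1316) = 0.3850
  p(0,1)=7/76: -0.0921 × log₂(0.0921) = 0.3169
  p(0,2)=1/19: -0.0526 × log₂(0.0526) = 0.2236
  p(0,3)=1/76: -0.0132 × log₂(0.0132) = 0.0822
  p(1,0)=1/19: -0.0526 × log₂(0.0526) = 0.2236
  p(1,1)=3/76: -0.0395 × log₂(0.0395) = 0.1841
  p(1,2)=3/38: -0.0789 × log₂(0.0789) = 0.2892
  p(1,3)=5/76: -0.0658 × log₂(0.0658) = 0.2583
  p(2,0)=11/76: -0.1447 × log₂(0.1447) = 0.4036
  p(2,1)=3/76: -0.0395 × log₂(0.0395) = 0.1841
  p(2,2)=3/76: -0.0395 × log₂(0.0395) = 0.1841
  p(2,3)=1/38: -0.0263 × log₂(0.0263) = 0.1381
  p(3,0)=1/19: -0.0526 × log₂(0.0526) = 0.2236
  p(3,1)=5/76: -0.0658 × log₂(0.0658) = 0.2583
  p(3,2)=1/38: -0.0263 × log₂(0.0263) = 0.1381
  p(3,3)=3/38: -0.0789 × log₂(0.0789) = 0.2892
H(X,Y) = 3.7818 bits


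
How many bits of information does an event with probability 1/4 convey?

Information content I(x) = -log₂(p(x))
I = -log₂(1/4) = -log₂(0.2500)
I = 2.0000 bits


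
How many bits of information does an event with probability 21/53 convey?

Information content I(x) = -log₂(p(x))
I = -log₂(21/53) = -log₂(0.3962)
I = 1.3356 bits


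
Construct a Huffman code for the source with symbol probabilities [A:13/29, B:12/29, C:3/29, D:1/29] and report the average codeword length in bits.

Huffman tree construction:
Combine smallest probabilities repeatedly
Resulting codes:
  A: 0 (length 1)
  B: 11 (length 2)
  C: 101 (length 3)
  D: 100 (length 3)
Average length = Σ p(s) × length(s) = 1.6897 bits


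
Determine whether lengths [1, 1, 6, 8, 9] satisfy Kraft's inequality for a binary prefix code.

Kraft inequality: Σ 2^(-l_i) ≤ 1 for prefix-free code
Calculating: 2^(-1) + 2^(-1) + 2^(-6) + 2^(-8) + 2^(-9)
= 0.5 + 0.5 + 0.015625 + 0.00390625 + 0.001953125
= 1.0215
Since 1.0215 > 1, prefix-free code does not exist


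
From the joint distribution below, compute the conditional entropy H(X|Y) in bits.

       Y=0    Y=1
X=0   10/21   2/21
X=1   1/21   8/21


H(X|Y) = Σ_y p(y) H(X|Y=y)
  p(Y=0) = 11/21, H(X|Y=0) = 0.4395
  p(Y=1) = 10/21, H(X|Y=1) = 0.7219
H(X|Y) = 0.5238×0.4395 + 0.4762×0.7219 = 0.5740 bits


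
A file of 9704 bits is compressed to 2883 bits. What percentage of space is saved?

Space savings = (1 - Compressed/Original) × 100%
= (1 - 2883/9704) × 100%
= 70.29%


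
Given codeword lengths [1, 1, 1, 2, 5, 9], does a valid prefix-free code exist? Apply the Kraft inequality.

Kraft inequality: Σ 2^(-l_i) ≤ 1 for prefix-free code
Calculating: 2^(-1) + 2^(-1) + 2^(-1) + 2^(-2) + 2^(-5) + 2^(-9)
= 0.5 + 0.5 + 0.5 + 0.25 + 0.03125 + 0.001953125
= 1.7832
Since 1.7832 > 1, prefix-free code does not exist


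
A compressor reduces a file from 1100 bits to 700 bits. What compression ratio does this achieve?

Compression ratio = Original / Compressed
= 1100 / 700 = 1.57:1


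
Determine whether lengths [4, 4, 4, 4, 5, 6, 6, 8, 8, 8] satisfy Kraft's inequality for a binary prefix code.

Kraft inequality: Σ 2^(-l_i) ≤ 1 for prefix-free code
Calculating: 2^(-4) + 2^(-4) + 2^(-4) + 2^(-4) + 2^(-5) + 2^(-6) + 2^(-6) + 2^(-8) + 2^(-8) + 2^(-8)
= 0.0625 + 0.0625 + 0.0625 + 0.0625 + 0.03125 + 0.015625 + 0.015625 + 0.00390625 + 0.00390625 + 0.00390625
= 0.3242
Since 0.3242 ≤ 1, prefix-free code exists


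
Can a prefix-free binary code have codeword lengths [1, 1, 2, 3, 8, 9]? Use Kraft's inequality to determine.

Kraft inequality: Σ 2^(-l_i) ≤ 1 for prefix-free code
Calculating: 2^(-1) + 2^(-1) + 2^(-2) + 2^(-3) + 2^(-8) + 2^(-9)
= 0.5 + 0.5 + 0.25 + 0.125 + 0.00390625 + 0.001953125
= 1.3809
Since 1.3809 > 1, prefix-free code does not exist


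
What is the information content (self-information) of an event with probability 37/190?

Information content I(x) = -log₂(p(x))
I = -log₂(37/190) = -log₂(0.1947)
I = 2.3604 bits


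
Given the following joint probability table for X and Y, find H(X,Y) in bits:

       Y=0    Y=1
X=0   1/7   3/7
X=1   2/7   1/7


H(X,Y) = -Σ p(x,y) log₂ p(x,y)
  p(0,0)=1/7: -0.1429 × log₂(0.1429) = 0.4011
  p(0,1)=3/7: -0.4286 × log₂(0.4286) = 0.5239
  p(1,0)=2/7: -0.2857 × log₂(0.2857) = 0.5164
  p(1,1)=1/7: -0.1429 × log₂(0.1429) = 0.4011
H(X,Y) = 1.8424 bits


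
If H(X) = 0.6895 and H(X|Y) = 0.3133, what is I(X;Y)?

I(X;Y) = H(X) - H(X|Y)
I(X;Y) = 0.6895 - 0.3133 = 0.3762 bits


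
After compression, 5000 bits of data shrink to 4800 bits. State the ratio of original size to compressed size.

Compression ratio = Original / Compressed
= 5000 / 4800 = 1.04:1


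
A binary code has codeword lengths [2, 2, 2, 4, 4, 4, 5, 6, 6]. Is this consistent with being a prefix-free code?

Kraft inequality: Σ 2^(-l_i) ≤ 1 for prefix-free code
Calculating: 2^(-2) + 2^(-2) + 2^(-2) + 2^(-4) + 2^(-4) + 2^(-4) + 2^(-5) + 2^(-6) + 2^(-6)
= 0.25 + 0.25 + 0.25 + 0.0625 + 0.0625 + 0.0625 + 0.03125 + 0.015625 + 0.015625
= 1.0000
Since 1.0000 ≤ 1, prefix-free code exists


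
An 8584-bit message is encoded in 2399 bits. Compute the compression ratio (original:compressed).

Compression ratio = Original / Compressed
= 8584 / 2399 = 3.58:1


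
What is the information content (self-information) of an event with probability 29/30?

Information content I(x) = -log₂(p(x))
I = -log₂(29/30) = -log₂(0.9667)
I = 0.0489 bits


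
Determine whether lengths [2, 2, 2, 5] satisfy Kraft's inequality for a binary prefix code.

Kraft inequality: Σ 2^(-l_i) ≤ 1 for prefix-free code
Calculating: 2^(-2) + 2^(-2) + 2^(-2) + 2^(-5)
= 0.25 + 0.25 + 0.25 + 0.03125
= 0.7812
Since 0.7812 ≤ 1, prefix-free code exists
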